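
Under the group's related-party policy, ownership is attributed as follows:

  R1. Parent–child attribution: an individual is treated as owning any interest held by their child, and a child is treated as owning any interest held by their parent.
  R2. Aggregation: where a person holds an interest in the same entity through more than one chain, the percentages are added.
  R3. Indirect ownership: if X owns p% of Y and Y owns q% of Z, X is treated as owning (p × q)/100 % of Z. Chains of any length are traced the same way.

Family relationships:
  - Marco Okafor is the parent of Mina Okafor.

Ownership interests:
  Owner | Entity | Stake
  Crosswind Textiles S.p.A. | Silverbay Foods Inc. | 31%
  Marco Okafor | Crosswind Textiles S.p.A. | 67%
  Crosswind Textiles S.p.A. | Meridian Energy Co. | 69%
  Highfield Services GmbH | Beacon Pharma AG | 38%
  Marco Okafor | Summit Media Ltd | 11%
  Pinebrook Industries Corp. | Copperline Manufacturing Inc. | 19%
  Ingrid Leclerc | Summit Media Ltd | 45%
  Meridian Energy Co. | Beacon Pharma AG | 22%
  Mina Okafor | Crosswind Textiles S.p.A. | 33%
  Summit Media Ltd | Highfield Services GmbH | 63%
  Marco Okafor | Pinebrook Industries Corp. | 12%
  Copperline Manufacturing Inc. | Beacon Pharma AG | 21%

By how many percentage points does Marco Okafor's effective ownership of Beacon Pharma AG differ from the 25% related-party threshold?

By parent–child attribution (R1), Marco Okafor is treated as also owning Mina Okafor's interest in Crosswind Textiles S.p.A, giving 67% + 33% = 100%.
Chain via Crosswind Textiles S.p.A. → Meridian Energy Co. (R3): 100% × 69% × 22% = 15.18% of Beacon Pharma AG.
Chain via Summit Media Ltd → Highfield Services GmbH (R3): 11% × 63% × 38% = 2.6334% of Beacon Pharma AG.
Chain via Pinebrook Industries Corp. → Copperline Manufacturing Inc. (R3): 12% × 19% × 21% = 0.4788% of Beacon Pharma AG.
Aggregating (R2): 15.18% + 2.6334% + 0.4788% = 18.2922%.
18.2922% falls short of the 25% threshold by 6.7078 percentage points.

6.7078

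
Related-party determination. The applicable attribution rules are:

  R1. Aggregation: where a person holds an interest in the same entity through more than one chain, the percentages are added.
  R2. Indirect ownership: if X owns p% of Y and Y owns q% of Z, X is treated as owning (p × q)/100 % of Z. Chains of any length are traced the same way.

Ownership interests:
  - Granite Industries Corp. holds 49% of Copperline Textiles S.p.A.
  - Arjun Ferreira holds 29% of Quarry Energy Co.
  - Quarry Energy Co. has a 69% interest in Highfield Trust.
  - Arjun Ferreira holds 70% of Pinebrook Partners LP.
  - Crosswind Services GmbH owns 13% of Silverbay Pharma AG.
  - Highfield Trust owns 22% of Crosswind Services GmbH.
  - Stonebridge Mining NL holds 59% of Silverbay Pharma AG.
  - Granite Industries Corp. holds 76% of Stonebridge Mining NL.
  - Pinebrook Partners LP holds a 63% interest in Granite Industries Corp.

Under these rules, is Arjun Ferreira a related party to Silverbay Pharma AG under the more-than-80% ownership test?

No

Chain via Pinebrook Partners LP → Granite Industries Corp. → Stonebridge Mining NL (R2): 70% × 63% × 76% × 59% = 19.77444% of Silverbay Pharma AG.
Chain via Quarry Energy Co. → Highfield Trust → Crosswind Services GmbH (R2): 29% × 69% × 22% × 13% = 0.572286% of Silverbay Pharma AG.
Aggregating (R1): 19.77444% + 0.572286% = 20.346726%.
20.346726% does not exceed the 80% threshold, so Arjun is not a related party to Silverbay Pharma AG.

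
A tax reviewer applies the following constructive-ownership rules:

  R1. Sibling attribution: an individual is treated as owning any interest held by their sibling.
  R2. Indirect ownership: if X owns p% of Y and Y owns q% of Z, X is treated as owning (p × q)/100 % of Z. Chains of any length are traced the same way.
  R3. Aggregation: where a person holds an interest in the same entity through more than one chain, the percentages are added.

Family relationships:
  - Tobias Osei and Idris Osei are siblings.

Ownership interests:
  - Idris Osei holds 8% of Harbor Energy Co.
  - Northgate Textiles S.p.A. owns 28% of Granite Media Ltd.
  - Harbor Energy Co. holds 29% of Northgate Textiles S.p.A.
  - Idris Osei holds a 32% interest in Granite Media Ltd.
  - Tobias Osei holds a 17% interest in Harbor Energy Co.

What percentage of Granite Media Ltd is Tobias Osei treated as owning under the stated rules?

By sibling attribution (R1), Tobias Osei is treated as also owning Idris Osei's interest in Harbor Energy Co, giving 17% + 8% = 25%.
By sibling attribution (R1), Tobias Osei is treated as owning Idris Osei's 32% interest in Granite Media Ltd.
Chain via Harbor Energy Co. → Northgate Textiles S.p.A. (R2): 25% × 29% × 28% = 2.03% of Granite Media Ltd.
Direct interest in Granite Media Ltd: 32%.
Aggregating (R3): 2.03% + 32% = 34.03%.

34.03%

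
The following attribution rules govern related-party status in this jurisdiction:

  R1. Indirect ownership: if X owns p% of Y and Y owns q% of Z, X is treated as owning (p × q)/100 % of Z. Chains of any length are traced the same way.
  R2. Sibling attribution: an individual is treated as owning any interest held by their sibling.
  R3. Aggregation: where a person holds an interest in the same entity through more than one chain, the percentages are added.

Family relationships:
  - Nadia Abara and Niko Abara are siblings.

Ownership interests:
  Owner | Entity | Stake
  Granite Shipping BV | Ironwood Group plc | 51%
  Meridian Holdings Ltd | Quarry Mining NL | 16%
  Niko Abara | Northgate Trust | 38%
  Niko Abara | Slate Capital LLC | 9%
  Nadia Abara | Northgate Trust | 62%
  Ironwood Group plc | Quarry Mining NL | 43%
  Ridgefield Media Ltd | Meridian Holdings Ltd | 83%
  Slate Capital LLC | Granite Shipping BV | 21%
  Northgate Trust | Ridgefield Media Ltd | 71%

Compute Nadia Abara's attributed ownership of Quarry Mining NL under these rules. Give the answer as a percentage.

9.843277%

By sibling attribution (R2), Nadia Abara is treated as also owning Niko Abara's interest in Northgate Trust, giving 62% + 38% = 100%.
By sibling attribution (R2), Nadia Abara is treated as owning Niko Abara's 9% interest in Slate Capital LLC.
Chain via Northgate Trust → Ridgefield Media Ltd → Meridian Holdings Ltd (R1): 100% × 71% × 83% × 16% = 9.4288% of Quarry Mining NL.
Chain via Slate Capital LLC → Granite Shipping BV → Ironwood Group plc (R1): 9% × 21% × 51% × 43% = 0.414477% of Quarry Mining NL.
Aggregating (R3): 9.4288% + 0.414477% = 9.843277%.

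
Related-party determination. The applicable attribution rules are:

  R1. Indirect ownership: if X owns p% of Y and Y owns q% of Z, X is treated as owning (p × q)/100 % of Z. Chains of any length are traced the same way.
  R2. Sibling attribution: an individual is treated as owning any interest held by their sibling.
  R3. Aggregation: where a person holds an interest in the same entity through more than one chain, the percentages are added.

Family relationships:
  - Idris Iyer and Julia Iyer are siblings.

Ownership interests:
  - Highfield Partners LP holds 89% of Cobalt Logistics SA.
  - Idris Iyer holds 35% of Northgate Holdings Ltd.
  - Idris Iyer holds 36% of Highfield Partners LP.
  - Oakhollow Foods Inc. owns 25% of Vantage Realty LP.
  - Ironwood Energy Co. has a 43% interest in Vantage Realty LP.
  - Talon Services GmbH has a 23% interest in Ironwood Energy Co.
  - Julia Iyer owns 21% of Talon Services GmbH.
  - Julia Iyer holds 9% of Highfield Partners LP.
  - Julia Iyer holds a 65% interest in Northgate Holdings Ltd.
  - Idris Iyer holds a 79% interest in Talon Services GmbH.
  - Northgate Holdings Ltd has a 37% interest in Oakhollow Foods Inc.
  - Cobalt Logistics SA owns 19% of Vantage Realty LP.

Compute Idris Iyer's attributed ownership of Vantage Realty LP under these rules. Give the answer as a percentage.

By sibling attribution (R2), Idris Iyer is treated as also owning Julia Iyer's interest in Highfield Partners LP, giving 36% + 9% = 45%.
By sibling attribution (R2), Idris Iyer is treated as also owning Julia Iyer's interest in Northgate Holdings Ltd, giving 35% + 65% = 100%.
By sibling attribution (R2), Idris Iyer is treated as also owning Julia Iyer's interest in Talon Services GmbH, giving 79% + 21% = 100%.
Chain via Highfield Partners LP → Cobalt Logistics SA (R1): 45% × 89% × 19% = 7.6095% of Vantage Realty LP.
Chain via Northgate Holdings Ltd → Oakhollow Foods Inc. (R1): 100% × 37% × 25% = 9.25% of Vantage Realty LP.
Chain via Talon Services GmbH → Ironwood Energy Co. (R1): 100% × 23% × 43% = 9.89% of Vantage Realty LP.
Aggregating (R3): 7.6095% + 9.25% + 9.89% = 26.7495%.

26.7495%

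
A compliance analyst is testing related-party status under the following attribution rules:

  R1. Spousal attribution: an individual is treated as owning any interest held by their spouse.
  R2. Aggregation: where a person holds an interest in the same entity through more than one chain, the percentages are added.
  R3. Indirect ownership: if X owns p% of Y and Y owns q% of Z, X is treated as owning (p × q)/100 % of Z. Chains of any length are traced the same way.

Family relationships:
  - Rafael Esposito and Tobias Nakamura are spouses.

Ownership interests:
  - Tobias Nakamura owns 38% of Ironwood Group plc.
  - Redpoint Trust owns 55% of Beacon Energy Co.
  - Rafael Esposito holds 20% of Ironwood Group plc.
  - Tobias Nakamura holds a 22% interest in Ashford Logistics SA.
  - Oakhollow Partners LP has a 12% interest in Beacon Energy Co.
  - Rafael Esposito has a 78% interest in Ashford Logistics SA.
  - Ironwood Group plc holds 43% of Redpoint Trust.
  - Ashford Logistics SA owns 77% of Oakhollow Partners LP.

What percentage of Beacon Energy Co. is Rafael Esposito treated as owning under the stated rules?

22.957%

By spousal attribution (R1), Rafael Esposito is treated as also owning Tobias Nakamura's interest in Ironwood Group plc, giving 20% + 38% = 58%.
By spousal attribution (R1), Rafael Esposito is treated as also owning Tobias Nakamura's interest in Ashford Logistics SA, giving 78% + 22% = 100%.
Chain via Ironwood Group plc → Redpoint Trust (R3): 58% × 43% × 55% = 13.717% of Beacon Energy Co.
Chain via Ashford Logistics SA → Oakhollow Partners LP (R3): 100% × 77% × 12% = 9.24% of Beacon Energy Co.
Aggregating (R2): 13.717% + 9.24% = 22.957%.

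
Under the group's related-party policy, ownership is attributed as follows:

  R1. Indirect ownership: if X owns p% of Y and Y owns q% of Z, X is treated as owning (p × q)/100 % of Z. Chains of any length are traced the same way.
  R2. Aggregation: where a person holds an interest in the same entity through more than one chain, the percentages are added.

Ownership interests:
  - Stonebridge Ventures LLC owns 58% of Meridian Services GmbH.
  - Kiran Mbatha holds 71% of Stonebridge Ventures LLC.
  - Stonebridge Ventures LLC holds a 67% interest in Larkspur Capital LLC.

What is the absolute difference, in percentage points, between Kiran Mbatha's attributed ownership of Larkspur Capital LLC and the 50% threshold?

2.43

Chain via Stonebridge Ventures LLC (R1): 71% × 67% = 47.57% of Larkspur Capital LLC.
47.57% falls short of the 50% threshold by 2.43 percentage points.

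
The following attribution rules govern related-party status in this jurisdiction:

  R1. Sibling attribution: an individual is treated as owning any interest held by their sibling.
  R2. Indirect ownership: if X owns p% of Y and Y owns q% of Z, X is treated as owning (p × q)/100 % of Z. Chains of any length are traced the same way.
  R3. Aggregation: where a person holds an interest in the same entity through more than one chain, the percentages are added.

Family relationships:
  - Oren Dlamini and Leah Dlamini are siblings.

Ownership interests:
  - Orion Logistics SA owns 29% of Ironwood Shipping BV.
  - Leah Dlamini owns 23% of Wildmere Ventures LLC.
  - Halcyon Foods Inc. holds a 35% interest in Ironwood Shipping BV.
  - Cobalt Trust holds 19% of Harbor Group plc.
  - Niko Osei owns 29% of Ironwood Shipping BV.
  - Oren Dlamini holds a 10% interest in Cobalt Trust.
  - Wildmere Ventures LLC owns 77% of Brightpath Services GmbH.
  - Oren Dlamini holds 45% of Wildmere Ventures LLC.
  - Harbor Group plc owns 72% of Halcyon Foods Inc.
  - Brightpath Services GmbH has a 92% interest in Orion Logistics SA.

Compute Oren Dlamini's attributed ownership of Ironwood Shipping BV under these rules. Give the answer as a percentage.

By sibling attribution (R1), Oren Dlamini is treated as also owning Leah Dlamini's interest in Wildmere Ventures LLC, giving 45% + 23% = 68%.
Chain via Cobalt Trust → Harbor Group plc → Halcyon Foods Inc. (R2): 10% × 19% × 72% × 35% = 0.4788% of Ironwood Shipping BV.
Chain via Wildmere Ventures LLC → Brightpath Services GmbH → Orion Logistics SA (R2): 68% × 77% × 92% × 29% = 13.969648% of Ironwood Shipping BV.
Aggregating (R3): 0.4788% + 13.969648% = 14.448448%.

14.448448%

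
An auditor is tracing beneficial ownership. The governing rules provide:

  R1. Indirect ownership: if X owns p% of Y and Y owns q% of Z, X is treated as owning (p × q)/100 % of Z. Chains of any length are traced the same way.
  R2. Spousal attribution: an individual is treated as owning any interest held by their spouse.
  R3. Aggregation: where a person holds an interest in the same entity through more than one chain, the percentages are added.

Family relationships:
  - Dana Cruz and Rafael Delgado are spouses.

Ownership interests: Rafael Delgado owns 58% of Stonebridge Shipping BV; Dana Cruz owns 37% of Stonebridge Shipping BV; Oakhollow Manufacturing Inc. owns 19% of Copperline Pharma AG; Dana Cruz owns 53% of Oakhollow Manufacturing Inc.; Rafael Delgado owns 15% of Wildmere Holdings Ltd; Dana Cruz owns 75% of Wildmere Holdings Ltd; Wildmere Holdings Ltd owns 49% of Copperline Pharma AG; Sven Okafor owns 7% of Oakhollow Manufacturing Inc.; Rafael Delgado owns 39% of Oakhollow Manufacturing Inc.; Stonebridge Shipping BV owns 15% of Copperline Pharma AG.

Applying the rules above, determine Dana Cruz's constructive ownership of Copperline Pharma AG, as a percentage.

75.83%

By spousal attribution (R2), Dana Cruz is treated as also owning Rafael Delgado's interest in Wildmere Holdings Ltd, giving 75% + 15% = 90%.
By spousal attribution (R2), Dana Cruz is treated as also owning Rafael Delgado's interest in Stonebridge Shipping BV, giving 37% + 58% = 95%.
By spousal attribution (R2), Dana Cruz is treated as also owning Rafael Delgado's interest in Oakhollow Manufacturing Inc, giving 53% + 39% = 92%.
Chain via Wildmere Holdings Ltd (R1): 90% × 49% = 44.1% of Copperline Pharma AG.
Chain via Stonebridge Shipping BV (R1): 95% × 15% = 14.25% of Copperline Pharma AG.
Chain via Oakhollow Manufacturing Inc. (R1): 92% × 19% = 17.48% of Copperline Pharma AG.
Aggregating (R3): 44.1% + 14.25% + 17.48% = 75.83%.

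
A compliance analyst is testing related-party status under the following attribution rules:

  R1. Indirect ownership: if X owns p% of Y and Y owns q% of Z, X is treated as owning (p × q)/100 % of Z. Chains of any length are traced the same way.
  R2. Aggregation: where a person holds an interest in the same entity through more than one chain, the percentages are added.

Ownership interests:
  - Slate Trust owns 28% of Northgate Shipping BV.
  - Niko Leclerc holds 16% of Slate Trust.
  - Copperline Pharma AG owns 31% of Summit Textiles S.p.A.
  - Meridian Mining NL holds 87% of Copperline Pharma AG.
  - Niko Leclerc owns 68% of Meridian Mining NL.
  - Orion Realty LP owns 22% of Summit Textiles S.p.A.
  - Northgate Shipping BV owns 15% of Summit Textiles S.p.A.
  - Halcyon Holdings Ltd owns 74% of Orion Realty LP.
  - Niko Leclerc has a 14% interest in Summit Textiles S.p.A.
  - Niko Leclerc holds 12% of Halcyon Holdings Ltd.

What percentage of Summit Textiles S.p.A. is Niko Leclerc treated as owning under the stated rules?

Chain via Meridian Mining NL → Copperline Pharma AG (R1): 68% × 87% × 31% = 18.3396% of Summit Textiles S.p.A.
Chain via Halcyon Holdings Ltd → Orion Realty LP (R1): 12% × 74% × 22% = 1.9536% of Summit Textiles S.p.A.
Chain via Slate Trust → Northgate Shipping BV (R1): 16% × 28% × 15% = 0.672% of Summit Textiles S.p.A.
Direct interest in Summit Textiles S.p.A: 14%.
Aggregating (R2): 18.3396% + 1.9536% + 0.672% + 14% = 34.9652%.

34.9652%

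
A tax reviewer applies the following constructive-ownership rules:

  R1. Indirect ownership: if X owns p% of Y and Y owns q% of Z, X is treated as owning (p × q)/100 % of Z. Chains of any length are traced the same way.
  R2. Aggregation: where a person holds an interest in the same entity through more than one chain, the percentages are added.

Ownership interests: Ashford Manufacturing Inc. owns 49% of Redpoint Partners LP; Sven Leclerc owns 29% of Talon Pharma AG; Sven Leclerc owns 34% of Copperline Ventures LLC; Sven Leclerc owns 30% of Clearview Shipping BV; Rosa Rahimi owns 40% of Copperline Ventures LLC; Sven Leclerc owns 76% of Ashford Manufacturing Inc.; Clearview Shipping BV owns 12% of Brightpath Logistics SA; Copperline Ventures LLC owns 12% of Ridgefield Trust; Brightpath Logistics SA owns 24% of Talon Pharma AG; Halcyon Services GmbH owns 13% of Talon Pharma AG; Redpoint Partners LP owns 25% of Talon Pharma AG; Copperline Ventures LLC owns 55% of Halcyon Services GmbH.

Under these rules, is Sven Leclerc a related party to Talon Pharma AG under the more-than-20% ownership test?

Yes

Chain via Clearview Shipping BV → Brightpath Logistics SA (R1): 30% × 12% × 24% = 0.864% of Talon Pharma AG.
Chain via Copperline Ventures LLC → Halcyon Services GmbH (R1): 34% × 55% × 13% = 2.431% of Talon Pharma AG.
Chain via Ashford Manufacturing Inc. → Redpoint Partners LP (R1): 76% × 49% × 25% = 9.31% of Talon Pharma AG.
Direct interest in Talon Pharma AG: 29%.
Aggregating (R2): 0.864% + 2.431% + 9.31% + 29% = 41.605%.
41.605% exceeds the 20% threshold, so Sven is a related party to Talon Pharma AG.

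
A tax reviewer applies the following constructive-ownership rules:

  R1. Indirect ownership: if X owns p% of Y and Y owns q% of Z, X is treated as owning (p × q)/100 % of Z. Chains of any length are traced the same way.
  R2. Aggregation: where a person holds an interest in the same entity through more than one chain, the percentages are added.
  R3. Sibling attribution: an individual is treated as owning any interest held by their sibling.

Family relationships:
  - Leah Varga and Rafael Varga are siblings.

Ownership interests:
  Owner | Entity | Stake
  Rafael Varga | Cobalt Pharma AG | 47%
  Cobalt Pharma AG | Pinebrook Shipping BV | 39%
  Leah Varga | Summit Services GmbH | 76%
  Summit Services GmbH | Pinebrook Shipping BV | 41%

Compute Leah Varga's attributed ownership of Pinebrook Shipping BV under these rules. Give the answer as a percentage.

By sibling attribution (R3), Leah Varga is treated as owning Rafael Varga's 47% interest in Cobalt Pharma AG.
Chain via Summit Services GmbH (R1): 76% × 41% = 31.16% of Pinebrook Shipping BV.
Chain via Cobalt Pharma AG (R1): 47% × 39% = 18.33% of Pinebrook Shipping BV.
Aggregating (R2): 31.16% + 18.33% = 49.49%.

49.49%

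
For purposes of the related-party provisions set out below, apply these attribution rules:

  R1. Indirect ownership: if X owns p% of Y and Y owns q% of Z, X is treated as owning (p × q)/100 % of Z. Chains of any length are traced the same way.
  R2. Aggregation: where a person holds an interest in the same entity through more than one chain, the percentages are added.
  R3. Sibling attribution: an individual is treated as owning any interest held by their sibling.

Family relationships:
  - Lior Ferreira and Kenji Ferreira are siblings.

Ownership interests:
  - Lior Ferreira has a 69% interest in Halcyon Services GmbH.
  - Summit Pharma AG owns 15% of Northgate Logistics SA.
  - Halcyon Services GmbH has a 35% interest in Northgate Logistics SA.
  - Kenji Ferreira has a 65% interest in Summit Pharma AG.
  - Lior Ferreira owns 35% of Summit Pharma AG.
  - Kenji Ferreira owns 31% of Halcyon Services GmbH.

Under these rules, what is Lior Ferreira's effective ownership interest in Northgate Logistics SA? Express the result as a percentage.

By sibling attribution (R3), Lior Ferreira is treated as also owning Kenji Ferreira's interest in Summit Pharma AG, giving 35% + 65% = 100%.
By sibling attribution (R3), Lior Ferreira is treated as also owning Kenji Ferreira's interest in Halcyon Services GmbH, giving 69% + 31% = 100%.
Chain via Summit Pharma AG (R1): 100% × 15% = 15% of Northgate Logistics SA.
Chain via Halcyon Services GmbH (R1): 100% × 35% = 35% of Northgate Logistics SA.
Aggregating (R2): 15% + 35% = 50%.

50%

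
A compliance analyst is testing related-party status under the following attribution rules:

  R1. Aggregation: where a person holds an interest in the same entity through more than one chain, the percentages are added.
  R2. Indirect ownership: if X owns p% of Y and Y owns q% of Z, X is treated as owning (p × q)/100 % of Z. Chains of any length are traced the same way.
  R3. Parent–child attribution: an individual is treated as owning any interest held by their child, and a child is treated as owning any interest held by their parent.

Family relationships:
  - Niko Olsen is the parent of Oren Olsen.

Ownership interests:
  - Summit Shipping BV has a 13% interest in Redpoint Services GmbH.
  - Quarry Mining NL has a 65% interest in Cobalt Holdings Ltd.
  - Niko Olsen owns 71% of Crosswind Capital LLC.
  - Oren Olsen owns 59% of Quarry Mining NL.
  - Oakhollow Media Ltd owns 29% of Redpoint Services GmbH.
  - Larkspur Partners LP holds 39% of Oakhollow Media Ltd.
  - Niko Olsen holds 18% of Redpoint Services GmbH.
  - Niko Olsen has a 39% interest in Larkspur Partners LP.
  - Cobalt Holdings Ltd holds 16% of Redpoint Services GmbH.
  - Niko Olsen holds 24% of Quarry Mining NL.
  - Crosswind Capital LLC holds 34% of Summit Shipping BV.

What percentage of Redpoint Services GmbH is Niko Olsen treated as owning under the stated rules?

By parent–child attribution (R3), Niko Olsen is treated as also owning Oren Olsen's interest in Quarry Mining NL, giving 24% + 59% = 83%.
Chain via Crosswind Capital LLC → Summit Shipping BV (R2): 71% × 34% × 13% = 3.1382% of Redpoint Services GmbH.
Chain via Quarry Mining NL → Cobalt Holdings Ltd (R2): 83% × 65% × 16% = 8.632% of Redpoint Services GmbH.
Chain via Larkspur Partners LP → Oakhollow Media Ltd (R2): 39% × 39% × 29% = 4.4109% of Redpoint Services GmbH.
Direct interest in Redpoint Services GmbH: 18%.
Aggregating (R1): 3.1382% + 8.632% + 4.4109% + 18% = 34.1811%.

34.1811%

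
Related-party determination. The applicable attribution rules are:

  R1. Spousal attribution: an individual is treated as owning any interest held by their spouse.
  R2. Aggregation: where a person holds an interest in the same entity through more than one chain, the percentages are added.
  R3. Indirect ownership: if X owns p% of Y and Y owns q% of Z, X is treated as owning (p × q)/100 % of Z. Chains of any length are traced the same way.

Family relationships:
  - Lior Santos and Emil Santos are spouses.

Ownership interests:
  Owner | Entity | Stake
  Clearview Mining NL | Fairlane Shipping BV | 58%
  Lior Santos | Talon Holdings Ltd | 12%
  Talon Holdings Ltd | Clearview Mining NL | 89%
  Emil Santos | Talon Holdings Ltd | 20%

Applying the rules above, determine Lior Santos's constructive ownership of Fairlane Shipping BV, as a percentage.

16.5184%

By spousal attribution (R1), Lior Santos is treated as also owning Emil Santos's interest in Talon Holdings Ltd, giving 12% + 20% = 32%.
Chain via Talon Holdings Ltd → Clearview Mining NL (R3): 32% × 89% × 58% = 16.5184% of Fairlane Shipping BV.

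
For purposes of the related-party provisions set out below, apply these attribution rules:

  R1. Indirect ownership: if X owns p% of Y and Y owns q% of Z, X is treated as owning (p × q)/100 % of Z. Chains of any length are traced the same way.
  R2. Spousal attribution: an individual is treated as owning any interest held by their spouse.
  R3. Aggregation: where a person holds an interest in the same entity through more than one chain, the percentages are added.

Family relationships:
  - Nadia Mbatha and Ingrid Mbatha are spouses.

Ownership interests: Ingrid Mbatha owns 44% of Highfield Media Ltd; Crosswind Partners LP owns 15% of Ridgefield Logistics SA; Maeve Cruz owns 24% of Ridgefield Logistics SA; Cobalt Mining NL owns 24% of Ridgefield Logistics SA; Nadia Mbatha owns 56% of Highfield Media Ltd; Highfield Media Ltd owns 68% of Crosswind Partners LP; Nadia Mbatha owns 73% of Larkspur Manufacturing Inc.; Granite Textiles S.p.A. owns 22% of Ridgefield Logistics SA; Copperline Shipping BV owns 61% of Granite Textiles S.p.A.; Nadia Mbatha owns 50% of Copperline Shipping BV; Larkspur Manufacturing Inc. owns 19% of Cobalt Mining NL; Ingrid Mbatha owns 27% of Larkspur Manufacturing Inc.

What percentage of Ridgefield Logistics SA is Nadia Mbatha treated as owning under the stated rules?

By spousal attribution (R2), Nadia Mbatha is treated as also owning Ingrid Mbatha's interest in Larkspur Manufacturing Inc, giving 73% + 27% = 100%.
By spousal attribution (R2), Nadia Mbatha is treated as also owning Ingrid Mbatha's interest in Highfield Media Ltd, giving 56% + 44% = 100%.
Chain via Larkspur Manufacturing Inc. → Cobalt Mining NL (R1): 100% × 19% × 24% = 4.56% of Ridgefield Logistics SA.
Chain via Copperline Shipping BV → Granite Textiles S.p.A. (R1): 50% × 61% × 22% = 6.71% of Ridgefield Logistics SA.
Chain via Highfield Media Ltd → Crosswind Partners LP (R1): 100% × 68% × 15% = 10.2% of Ridgefield Logistics SA.
Aggregating (R3): 4.56% + 6.71% + 10.2% = 21.47%.

21.47%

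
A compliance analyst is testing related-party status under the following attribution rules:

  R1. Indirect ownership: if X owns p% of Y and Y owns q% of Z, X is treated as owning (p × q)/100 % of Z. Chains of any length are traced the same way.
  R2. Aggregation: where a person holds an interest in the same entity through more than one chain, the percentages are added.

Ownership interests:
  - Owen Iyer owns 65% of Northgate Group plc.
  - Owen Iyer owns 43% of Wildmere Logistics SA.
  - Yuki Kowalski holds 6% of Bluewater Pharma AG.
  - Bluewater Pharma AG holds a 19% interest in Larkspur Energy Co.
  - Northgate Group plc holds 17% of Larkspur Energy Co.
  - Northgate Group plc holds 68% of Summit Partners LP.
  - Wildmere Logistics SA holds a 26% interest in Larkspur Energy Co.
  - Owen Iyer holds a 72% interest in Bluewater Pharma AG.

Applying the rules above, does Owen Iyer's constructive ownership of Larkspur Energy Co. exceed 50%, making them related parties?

No

Chain via Bluewater Pharma AG (R1): 72% × 19% = 13.68% of Larkspur Energy Co.
Chain via Wildmere Logistics SA (R1): 43% × 26% = 11.18% of Larkspur Energy Co.
Chain via Northgate Group plc (R1): 65% × 17% = 11.05% of Larkspur Energy Co.
Aggregating (R2): 13.68% + 11.18% + 11.05% = 35.91%.
35.91% does not exceed the 50% threshold, so Owen is not a related party to Larkspur Energy Co.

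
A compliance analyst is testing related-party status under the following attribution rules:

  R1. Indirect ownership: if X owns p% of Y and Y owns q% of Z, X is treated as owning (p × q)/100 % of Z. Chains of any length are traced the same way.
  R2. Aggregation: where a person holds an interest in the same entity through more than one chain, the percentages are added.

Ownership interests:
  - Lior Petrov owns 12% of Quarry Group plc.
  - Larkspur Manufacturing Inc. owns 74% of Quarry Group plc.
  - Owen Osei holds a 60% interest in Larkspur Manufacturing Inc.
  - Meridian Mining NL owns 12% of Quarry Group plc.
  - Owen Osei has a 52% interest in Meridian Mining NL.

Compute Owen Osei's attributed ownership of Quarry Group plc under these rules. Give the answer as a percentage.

50.64%

Chain via Meridian Mining NL (R1): 52% × 12% = 6.24% of Quarry Group plc.
Chain via Larkspur Manufacturing Inc. (R1): 60% × 74% = 44.4% of Quarry Group plc.
Aggregating (R2): 6.24% + 44.4% = 50.64%.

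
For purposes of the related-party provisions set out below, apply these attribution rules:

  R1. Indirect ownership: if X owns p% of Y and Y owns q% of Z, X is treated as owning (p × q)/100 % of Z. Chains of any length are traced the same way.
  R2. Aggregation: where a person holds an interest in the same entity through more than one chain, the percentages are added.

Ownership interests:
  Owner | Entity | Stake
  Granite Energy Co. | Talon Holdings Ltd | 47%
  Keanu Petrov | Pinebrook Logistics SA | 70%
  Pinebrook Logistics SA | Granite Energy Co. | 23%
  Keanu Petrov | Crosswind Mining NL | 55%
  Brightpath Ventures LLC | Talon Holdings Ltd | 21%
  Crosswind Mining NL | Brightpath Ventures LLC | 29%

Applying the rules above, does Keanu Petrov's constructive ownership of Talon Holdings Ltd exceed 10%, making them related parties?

Chain via Crosswind Mining NL → Brightpath Ventures LLC (R1): 55% × 29% × 21% = 3.3495% of Talon Holdings Ltd.
Chain via Pinebrook Logistics SA → Granite Energy Co. (R1): 70% × 23% × 47% = 7.567% of Talon Holdings Ltd.
Aggregating (R2): 3.3495% + 7.567% = 10.9165%.
10.9165% exceeds the 10% threshold, so Keanu is a related party to Talon Holdings Ltd.

Yes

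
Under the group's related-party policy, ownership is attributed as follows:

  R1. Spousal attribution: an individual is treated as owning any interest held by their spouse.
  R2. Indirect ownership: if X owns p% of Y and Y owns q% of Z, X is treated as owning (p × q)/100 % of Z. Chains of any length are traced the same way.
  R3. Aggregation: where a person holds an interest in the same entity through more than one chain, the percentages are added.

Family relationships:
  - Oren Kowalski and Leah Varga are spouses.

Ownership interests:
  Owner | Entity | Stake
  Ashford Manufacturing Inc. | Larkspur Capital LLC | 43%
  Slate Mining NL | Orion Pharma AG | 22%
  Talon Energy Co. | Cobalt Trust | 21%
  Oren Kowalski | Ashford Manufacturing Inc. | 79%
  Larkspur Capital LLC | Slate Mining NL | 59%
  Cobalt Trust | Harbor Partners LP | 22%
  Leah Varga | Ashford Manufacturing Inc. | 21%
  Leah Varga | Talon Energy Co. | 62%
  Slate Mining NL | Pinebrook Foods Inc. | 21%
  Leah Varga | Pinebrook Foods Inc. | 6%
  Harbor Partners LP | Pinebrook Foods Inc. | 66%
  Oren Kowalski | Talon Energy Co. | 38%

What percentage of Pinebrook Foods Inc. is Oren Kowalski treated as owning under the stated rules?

By spousal attribution (R1), Oren Kowalski is treated as also owning Leah Varga's interest in Talon Energy Co, giving 38% + 62% = 100%.
By spousal attribution (R1), Oren Kowalski is treated as also owning Leah Varga's interest in Ashford Manufacturing Inc, giving 79% + 21% = 100%.
By spousal attribution (R1), Oren Kowalski is treated as owning Leah Varga's 6% interest in Pinebrook Foods Inc.
Chain via Talon Energy Co. → Cobalt Trust → Harbor Partners LP (R2): 100% × 21% × 22% × 66% = 3.0492% of Pinebrook Foods Inc.
Chain via Ashford Manufacturing Inc. → Larkspur Capital LLC → Slate Mining NL (R2): 100% × 43% × 59% × 21% = 5.3277% of Pinebrook Foods Inc.
Direct interest in Pinebrook Foods Inc: 6%.
Aggregating (R3): 3.0492% + 5.3277% + 6% = 14.3769%.

14.3769%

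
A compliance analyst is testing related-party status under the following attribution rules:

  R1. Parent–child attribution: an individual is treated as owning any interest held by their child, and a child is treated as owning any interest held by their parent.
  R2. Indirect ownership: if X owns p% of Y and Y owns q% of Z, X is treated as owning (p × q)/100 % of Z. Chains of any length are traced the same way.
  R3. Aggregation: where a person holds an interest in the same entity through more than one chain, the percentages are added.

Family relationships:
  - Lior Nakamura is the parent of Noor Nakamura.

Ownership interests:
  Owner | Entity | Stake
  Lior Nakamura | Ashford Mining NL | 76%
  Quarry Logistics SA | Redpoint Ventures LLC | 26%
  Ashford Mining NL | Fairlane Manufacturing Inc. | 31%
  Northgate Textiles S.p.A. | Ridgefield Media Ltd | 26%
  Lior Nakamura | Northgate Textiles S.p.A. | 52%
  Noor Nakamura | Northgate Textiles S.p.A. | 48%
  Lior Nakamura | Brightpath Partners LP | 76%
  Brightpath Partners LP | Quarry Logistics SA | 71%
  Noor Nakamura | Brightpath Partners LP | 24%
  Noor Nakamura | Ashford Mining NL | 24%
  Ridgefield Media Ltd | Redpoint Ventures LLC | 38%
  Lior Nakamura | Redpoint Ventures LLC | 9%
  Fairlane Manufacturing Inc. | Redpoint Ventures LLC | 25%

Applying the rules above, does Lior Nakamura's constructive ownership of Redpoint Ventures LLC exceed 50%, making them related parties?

No

By parent–child attribution (R1), Lior Nakamura is treated as also owning Noor Nakamura's interest in Ashford Mining NL, giving 76% + 24% = 100%.
By parent–child attribution (R1), Lior Nakamura is treated as also owning Noor Nakamura's interest in Northgate Textiles S.p.A, giving 52% + 48% = 100%.
By parent–child attribution (R1), Lior Nakamura is treated as also owning Noor Nakamura's interest in Brightpath Partners LP, giving 76% + 24% = 100%.
Chain via Ashford Mining NL → Fairlane Manufacturing Inc. (R2): 100% × 31% × 25% = 7.75% of Redpoint Ventures LLC.
Chain via Northgate Textiles S.p.A. → Ridgefield Media Ltd (R2): 100% × 26% × 38% = 9.88% of Redpoint Ventures LLC.
Chain via Brightpath Partners LP → Quarry Logistics SA (R2): 100% × 71% × 26% = 18.46% of Redpoint Ventures LLC.
Direct interest in Redpoint Ventures LLC: 9%.
Aggregating (R3): 7.75% + 9.88% + 18.46% + 9% = 45.09%.
45.09% does not exceed the 50% threshold, so Lior is not a related party to Redpoint Ventures LLC.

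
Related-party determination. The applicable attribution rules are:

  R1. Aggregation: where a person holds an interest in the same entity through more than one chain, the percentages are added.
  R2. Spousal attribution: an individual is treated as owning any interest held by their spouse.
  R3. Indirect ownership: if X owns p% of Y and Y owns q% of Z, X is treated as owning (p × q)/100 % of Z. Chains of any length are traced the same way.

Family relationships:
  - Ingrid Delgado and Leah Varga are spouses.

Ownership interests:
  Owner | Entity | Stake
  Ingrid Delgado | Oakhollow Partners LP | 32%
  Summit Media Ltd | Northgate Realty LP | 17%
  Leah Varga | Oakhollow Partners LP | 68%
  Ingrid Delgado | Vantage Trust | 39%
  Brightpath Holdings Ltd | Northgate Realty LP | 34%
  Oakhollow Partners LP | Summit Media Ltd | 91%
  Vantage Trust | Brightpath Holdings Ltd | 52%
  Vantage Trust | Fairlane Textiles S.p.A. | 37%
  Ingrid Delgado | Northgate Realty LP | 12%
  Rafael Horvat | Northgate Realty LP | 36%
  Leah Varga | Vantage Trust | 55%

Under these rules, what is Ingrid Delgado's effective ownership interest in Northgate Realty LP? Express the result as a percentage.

44.0892%

By spousal attribution (R2), Ingrid Delgado is treated as also owning Leah Varga's interest in Oakhollow Partners LP, giving 32% + 68% = 100%.
By spousal attribution (R2), Ingrid Delgado is treated as also owning Leah Varga's interest in Vantage Trust, giving 39% + 55% = 94%.
Chain via Oakhollow Partners LP → Summit Media Ltd (R3): 100% × 91% × 17% = 15.47% of Northgate Realty LP.
Chain via Vantage Trust → Brightpath Holdings Ltd (R3): 94% × 52% × 34% = 16.6192% of Northgate Realty LP.
Direct interest in Northgate Realty LP: 12%.
Aggregating (R1): 15.47% + 16.6192% + 12% = 44.0892%.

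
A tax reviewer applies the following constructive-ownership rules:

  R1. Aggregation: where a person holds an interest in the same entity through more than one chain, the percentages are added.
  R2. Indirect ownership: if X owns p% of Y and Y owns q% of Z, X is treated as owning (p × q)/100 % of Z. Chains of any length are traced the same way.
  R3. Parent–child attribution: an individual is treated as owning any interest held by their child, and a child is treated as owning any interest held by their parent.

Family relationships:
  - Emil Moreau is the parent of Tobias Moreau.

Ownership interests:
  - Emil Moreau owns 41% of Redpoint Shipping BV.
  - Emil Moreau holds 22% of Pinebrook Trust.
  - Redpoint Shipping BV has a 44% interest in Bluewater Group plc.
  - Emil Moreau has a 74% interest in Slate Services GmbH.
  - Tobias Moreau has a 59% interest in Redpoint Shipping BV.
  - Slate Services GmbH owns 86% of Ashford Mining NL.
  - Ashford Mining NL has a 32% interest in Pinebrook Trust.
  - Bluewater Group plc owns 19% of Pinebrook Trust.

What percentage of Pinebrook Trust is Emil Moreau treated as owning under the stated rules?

50.7248%

By parent–child attribution (R3), Emil Moreau is treated as also owning Tobias Moreau's interest in Redpoint Shipping BV, giving 41% + 59% = 100%.
Chain via Redpoint Shipping BV → Bluewater Group plc (R2): 100% × 44% × 19% = 8.36% of Pinebrook Trust.
Chain via Slate Services GmbH → Ashford Mining NL (R2): 74% × 86% × 32% = 20.3648% of Pinebrook Trust.
Direct interest in Pinebrook Trust: 22%.
Aggregating (R1): 8.36% + 20.3648% + 22% = 50.7248%.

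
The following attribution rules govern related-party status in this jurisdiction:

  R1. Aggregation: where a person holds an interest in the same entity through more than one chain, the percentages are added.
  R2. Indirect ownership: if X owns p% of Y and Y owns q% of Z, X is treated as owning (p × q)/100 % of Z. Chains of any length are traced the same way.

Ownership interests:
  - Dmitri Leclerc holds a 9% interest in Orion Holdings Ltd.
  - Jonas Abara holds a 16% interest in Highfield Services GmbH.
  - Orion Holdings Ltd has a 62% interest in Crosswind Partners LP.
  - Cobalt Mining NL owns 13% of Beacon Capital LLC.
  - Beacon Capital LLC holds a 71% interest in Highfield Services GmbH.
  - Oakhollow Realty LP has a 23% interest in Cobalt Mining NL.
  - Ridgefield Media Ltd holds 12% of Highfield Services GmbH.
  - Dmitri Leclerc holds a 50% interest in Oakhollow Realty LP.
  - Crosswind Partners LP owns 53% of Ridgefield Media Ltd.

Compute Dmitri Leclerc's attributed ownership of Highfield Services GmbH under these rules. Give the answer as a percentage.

1.416338%

Chain via Oakhollow Realty LP → Cobalt Mining NL → Beacon Capital LLC (R2): 50% × 23% × 13% × 71% = 1.06145% of Highfield Services GmbH.
Chain via Orion Holdings Ltd → Crosswind Partners LP → Ridgefield Media Ltd (R2): 9% × 62% × 53% × 12% = 0.354888% of Highfield Services GmbH.
Aggregating (R1): 1.06145% + 0.354888% = 1.416338%.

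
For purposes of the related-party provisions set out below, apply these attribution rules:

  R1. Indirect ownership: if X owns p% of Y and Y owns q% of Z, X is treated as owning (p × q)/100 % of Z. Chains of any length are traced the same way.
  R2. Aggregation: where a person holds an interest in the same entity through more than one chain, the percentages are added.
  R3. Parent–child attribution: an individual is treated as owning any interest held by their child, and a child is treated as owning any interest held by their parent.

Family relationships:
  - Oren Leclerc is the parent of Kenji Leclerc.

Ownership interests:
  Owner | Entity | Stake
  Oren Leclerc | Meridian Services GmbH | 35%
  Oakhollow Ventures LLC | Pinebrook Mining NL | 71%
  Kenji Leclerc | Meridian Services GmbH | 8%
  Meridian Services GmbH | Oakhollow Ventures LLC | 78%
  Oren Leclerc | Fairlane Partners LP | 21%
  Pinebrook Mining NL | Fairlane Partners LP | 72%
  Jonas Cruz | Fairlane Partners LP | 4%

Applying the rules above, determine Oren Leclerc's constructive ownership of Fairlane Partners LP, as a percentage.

By parent–child attribution (R3), Oren Leclerc is treated as also owning Kenji Leclerc's interest in Meridian Services GmbH, giving 35% + 8% = 43%.
Chain via Meridian Services GmbH → Oakhollow Ventures LLC → Pinebrook Mining NL (R1): 43% × 78% × 71% × 72% = 17.145648% of Fairlane Partners LP.
Direct interest in Fairlane Partners LP: 21%.
Aggregating (R2): 17.145648% + 21% = 38.145648%.

38.145648%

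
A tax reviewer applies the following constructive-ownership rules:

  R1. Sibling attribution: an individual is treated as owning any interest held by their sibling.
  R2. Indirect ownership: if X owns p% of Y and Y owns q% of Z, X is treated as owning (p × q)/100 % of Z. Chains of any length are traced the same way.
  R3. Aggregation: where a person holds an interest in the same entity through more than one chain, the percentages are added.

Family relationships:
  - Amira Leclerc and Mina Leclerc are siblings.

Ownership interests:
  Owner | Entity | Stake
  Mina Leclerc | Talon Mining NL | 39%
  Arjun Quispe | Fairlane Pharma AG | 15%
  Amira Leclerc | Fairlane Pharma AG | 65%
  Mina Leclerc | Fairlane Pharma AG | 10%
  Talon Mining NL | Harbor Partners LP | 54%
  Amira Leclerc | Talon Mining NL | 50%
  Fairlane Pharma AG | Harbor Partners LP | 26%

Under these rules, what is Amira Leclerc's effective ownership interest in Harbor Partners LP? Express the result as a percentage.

67.56%

By sibling attribution (R1), Amira Leclerc is treated as also owning Mina Leclerc's interest in Talon Mining NL, giving 50% + 39% = 89%.
By sibling attribution (R1), Amira Leclerc is treated as also owning Mina Leclerc's interest in Fairlane Pharma AG, giving 65% + 10% = 75%.
Chain via Talon Mining NL (R2): 89% × 54% = 48.06% of Harbor Partners LP.
Chain via Fairlane Pharma AG (R2): 75% × 26% = 19.5% of Harbor Partners LP.
Aggregating (R3): 48.06% + 19.5% = 67.56%.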